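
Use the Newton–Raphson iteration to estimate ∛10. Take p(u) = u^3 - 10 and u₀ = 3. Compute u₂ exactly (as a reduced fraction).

p'(u) = 3u^2.
p(3) = 17, p'(3) = 27, so u₁ = 3 - 17/27 = 64/27.
p(64/27) = 65314/19683, p'(64/27) = 4096/243, so u₂ = (64/27) - (65314/19683)/(4096/243) = 360559/165888.

360559/165888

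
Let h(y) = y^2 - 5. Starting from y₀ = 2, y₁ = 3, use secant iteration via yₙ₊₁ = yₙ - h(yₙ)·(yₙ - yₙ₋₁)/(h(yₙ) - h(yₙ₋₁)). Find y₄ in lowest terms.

h(2) = -1, h(3) = 4. y₂ = 3 - 4·(3 - 2)/(4 - (-1)) = 11/5.
h(3) = 4, h(11/5) = -4/25. y₃ = (11/5) - (-4/25)·((11/5) - 3)/((-4/25) - 4) = 29/13.
h(11/5) = -4/25, h(29/13) = -4/169. y₄ = (29/13) - (-4/169)·((29/13) - (11/5))/((-4/169) - (-4/25)) = 161/72.

161/72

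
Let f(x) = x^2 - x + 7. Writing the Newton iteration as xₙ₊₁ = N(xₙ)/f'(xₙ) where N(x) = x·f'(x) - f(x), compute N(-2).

f'(x) = 2x - 1.
N(x) = x·f'(x) - f(x) = x·(2x - 1) - (x^2 - x + 7) = x^2 - 7.
N(-2) = -3.

-3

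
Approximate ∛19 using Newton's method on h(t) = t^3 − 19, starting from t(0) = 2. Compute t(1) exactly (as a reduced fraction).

h'(t) = 3t^2.
h(2) = −11, h'(2) = 12, so t(1) = 2 − (−11)/12 = 35/12.

35/12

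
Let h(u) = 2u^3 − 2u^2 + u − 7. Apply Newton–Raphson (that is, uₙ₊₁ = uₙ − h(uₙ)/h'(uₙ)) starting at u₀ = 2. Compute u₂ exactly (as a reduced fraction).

h'(u) = 6u^2 − 4u + 1.
h(2) = 3, h'(2) = 17, so u₁ = 2 − 3/17 = 31/17.
h(31/17) = 1476/4913, h'(31/17) = 3947/289, so u₂ = (31/17) − (1476/4913)/(3947/289) = 120881/67099.

120881/67099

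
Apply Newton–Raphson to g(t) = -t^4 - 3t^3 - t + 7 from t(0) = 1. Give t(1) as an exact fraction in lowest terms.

g'(t) = -4t^3 - 9t^2 - 1.
g(1) = 2, g'(1) = -14, so t(1) = 1 - 2/(-14) = 8/7.

8/7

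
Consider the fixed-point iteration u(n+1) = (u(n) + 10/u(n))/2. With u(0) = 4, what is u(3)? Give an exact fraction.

u(1) = (4 + 10/4)/2 = 13/4.
u(2) = (13/4 + 10/(13/4))/2 = 329/104.
u(3) = (329/104 + 10/(329/104))/2 = 216401/68432.

216401/68432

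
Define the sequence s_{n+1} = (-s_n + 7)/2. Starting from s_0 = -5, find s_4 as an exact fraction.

15/8

s_1 = (-(-5) + 7)/2 = 6.
s_2 = (-6 + 7)/2 = 1/2.
s_3 = (-(1/2) + 7)/2 = 13/4.
s_4 = (-(13/4) + 7)/2 = 15/8.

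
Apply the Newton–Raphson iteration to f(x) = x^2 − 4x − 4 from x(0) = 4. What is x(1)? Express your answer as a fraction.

5

f'(x) = 2x − 4.
f(4) = −4, f'(4) = 4, so x(1) = 4 − (−4)/4 = 5.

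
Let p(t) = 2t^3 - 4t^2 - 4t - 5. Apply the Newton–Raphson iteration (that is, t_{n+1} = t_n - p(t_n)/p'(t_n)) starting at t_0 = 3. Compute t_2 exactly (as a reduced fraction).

324349/109551

p'(t) = 6t^2 - 8t - 4.
p(3) = 1, p'(3) = 26, so t_1 = 3 - 1/26 = 77/26.
p(77/26) = 181/8788, p'(77/26) = 8427/338, so t_2 = (77/26) - (181/8788)/(8427/338) = 324349/109551.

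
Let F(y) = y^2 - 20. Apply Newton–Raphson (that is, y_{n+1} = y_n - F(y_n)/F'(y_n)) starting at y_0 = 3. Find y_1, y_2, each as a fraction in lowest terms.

F'(y) = 2y.
F(3) = -11, F'(3) = 6, so y_1 = 3 - (-11)/6 = 29/6.
F(29/6) = 121/36, F'(29/6) = 29/3, so y_2 = (29/6) - (121/36)/(29/3) = 1561/348.

y_1 = 29/6, y_2 = 1561/348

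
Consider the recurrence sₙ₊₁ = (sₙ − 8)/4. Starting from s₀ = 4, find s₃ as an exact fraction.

s₁ = (4 − 8)/4 = −1.
s₂ = ((−1) − 8)/4 = −9/4.
s₃ = ((−9/4) − 8)/4 = −41/16.

−41/16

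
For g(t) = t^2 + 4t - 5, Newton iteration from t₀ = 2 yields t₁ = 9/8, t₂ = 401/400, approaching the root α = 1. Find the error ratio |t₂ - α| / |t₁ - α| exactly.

t₁ - α = 9/8 - 1 = 1/8, so |t₁ - α| = 1/8.
t₂ - α = 401/400 - 1 = 1/400, so |t₂ - α| = 1/400.
Ratio = (1/400) / (1/8) = 1/50.

1/50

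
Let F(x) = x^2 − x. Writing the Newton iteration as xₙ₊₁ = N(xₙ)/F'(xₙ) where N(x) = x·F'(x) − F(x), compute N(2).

F'(x) = 2x − 1.
N(x) = x·F'(x) − F(x) = x·(2x − 1) − (x^2 − x) = x^2.
N(2) = 4.

4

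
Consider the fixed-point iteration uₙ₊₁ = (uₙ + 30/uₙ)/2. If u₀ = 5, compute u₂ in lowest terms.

u₁ = (5 + 30/5)/2 = 11/2.
u₂ = (11/2 + 30/(11/2))/2 = 241/44.

241/44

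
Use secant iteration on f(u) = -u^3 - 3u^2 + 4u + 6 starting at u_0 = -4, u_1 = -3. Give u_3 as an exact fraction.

-41/11

f(-4) = 6, f(-3) = -6. u_2 = (-3) - (-6)·((-3) - (-4))/((-6) - 6) = -7/2.
f(-3) = -6, f(-7/2) = -15/8. u_3 = (-7/2) - (-15/8)·((-7/2) - (-3))/((-15/8) - (-6)) = -41/11.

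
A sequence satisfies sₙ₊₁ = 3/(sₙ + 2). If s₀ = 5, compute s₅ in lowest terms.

483/487

s₁ = 3/(5 + 2) = 3/7.
s₂ = 3/(3/7 + 2) = 21/17.
s₃ = 3/(21/17 + 2) = 51/55.
s₄ = 3/(51/55 + 2) = 165/161.
s₅ = 3/(165/161 + 2) = 483/487.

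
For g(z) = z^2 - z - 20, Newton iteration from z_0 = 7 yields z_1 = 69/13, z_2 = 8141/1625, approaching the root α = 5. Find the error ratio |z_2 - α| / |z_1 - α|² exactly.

13/125

z_1 - α = 69/13 - 5 = 4/13, so |z_1 - α| = 4/13.
z_2 - α = 8141/1625 - 5 = 16/1625, so |z_2 - α| = 16/1625.
|z_1 - α|² = 16/169.
Ratio = (16/1625) / (16/169) = 13/125.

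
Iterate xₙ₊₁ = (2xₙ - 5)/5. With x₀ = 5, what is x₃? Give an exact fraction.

-31/25

x₁ = (2·5 - 5)/5 = 1.
x₂ = (2·1 - 5)/5 = -3/5.
x₃ = (2·(-3/5) - 5)/5 = -31/25.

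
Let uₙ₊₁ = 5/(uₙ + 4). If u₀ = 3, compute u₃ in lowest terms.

165/167

u₁ = 5/(3 + 4) = 5/7.
u₂ = 5/(5/7 + 4) = 35/33.
u₃ = 5/(35/33 + 4) = 165/167.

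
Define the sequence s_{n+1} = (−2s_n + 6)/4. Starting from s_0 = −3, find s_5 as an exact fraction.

s_1 = (−2·(−3) + 6)/4 = 3.
s_2 = (−2·3 + 6)/4 = 0.
s_3 = (−2·0 + 6)/4 = 3/2.
s_4 = (−2·(3/2) + 6)/4 = 3/4.
s_5 = (−2·(3/4) + 6)/4 = 9/8.

9/8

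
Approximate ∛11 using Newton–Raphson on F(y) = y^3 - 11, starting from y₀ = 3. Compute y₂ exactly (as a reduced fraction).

F'(y) = 3y^2.
F(3) = 16, F'(3) = 27, so y₁ = 3 - 16/27 = 65/27.
F(65/27) = 58112/19683, F'(65/27) = 4225/243, so y₂ = (65/27) - (58112/19683)/(4225/243) = 765763/342225.

765763/342225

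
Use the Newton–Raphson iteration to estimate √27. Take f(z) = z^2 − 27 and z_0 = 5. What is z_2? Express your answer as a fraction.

1351/260

f'(z) = 2z.
f(5) = −2, f'(5) = 10, so z_1 = 5 − (−2)/10 = 26/5.
f(26/5) = 1/25, f'(26/5) = 52/5, so z_2 = (26/5) − (1/25)/(52/5) = 1351/260.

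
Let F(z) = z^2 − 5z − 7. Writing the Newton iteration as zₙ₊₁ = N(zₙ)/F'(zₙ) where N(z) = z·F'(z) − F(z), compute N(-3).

16

F'(z) = 2z − 5.
N(z) = z·F'(z) − F(z) = z·(2z − 5) − (z^2 − 5z − 7) = z^2 + 7.
N(-3) = 16.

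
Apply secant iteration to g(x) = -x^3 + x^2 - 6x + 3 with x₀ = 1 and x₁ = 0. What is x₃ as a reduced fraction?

g(1) = -3, g(0) = 3. x₂ = 0 - 3·(0 - 1)/(3 - (-3)) = 1/2.
g(0) = 3, g(1/2) = 1/8. x₃ = (1/2) - (1/8)·((1/2) - 0)/((1/8) - 3) = 12/23.

12/23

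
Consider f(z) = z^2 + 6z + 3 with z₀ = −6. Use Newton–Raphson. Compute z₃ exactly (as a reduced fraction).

f'(z) = 2z + 6.
f(−6) = 3, f'(−6) = −6, so z₁ = (−6) − 3/(−6) = −11/2.
f(−11/2) = 1/4, f'(−11/2) = −5, so z₂ = (−11/2) − (1/4)/(−5) = −109/20.
f(−109/20) = 1/400, f'(−109/20) = −49/10, so z₃ = (−109/20) − (1/400)/(−49/10) = −10681/1960.

−10681/1960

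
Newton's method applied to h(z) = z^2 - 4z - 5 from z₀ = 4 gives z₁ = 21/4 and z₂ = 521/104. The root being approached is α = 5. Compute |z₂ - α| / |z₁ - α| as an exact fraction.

1/26

z₁ - α = 21/4 - 5 = 1/4, so |z₁ - α| = 1/4.
z₂ - α = 521/104 - 5 = 1/104, so |z₂ - α| = 1/104.
Ratio = (1/104) / (1/4) = 1/26.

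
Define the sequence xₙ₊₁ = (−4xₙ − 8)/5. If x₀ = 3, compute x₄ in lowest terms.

x₁ = (−4·3 − 8)/5 = −4.
x₂ = (−4·(−4) − 8)/5 = 8/5.
x₃ = (−4·(8/5) − 8)/5 = −72/25.
x₄ = (−4·(−72/25) − 8)/5 = 88/125.

88/125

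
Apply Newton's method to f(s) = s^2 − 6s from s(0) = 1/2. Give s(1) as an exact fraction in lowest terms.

−1/20

f'(s) = 2s − 6.
f(1/2) = −11/4, f'(1/2) = −5, so s(1) = (1/2) − (−11/4)/(−5) = −1/20.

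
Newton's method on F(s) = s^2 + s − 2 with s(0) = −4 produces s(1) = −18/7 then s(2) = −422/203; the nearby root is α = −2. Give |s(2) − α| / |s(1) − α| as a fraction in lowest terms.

4/29

s(1) − α = −18/7 − (−2) = −18/7 + 2 = −4/7, so |s(1) − α| = 4/7.
s(2) − α = −422/203 − (−2) = −422/203 + 2 = −16/203, so |s(2) − α| = 16/203.
Ratio = (16/203) / (4/7) = 4/29.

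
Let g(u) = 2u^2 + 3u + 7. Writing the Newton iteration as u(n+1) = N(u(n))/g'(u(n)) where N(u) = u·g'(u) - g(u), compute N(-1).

-5

g'(u) = 4u + 3.
N(u) = u·g'(u) - g(u) = u·(4u + 3) - (2u^2 + 3u + 7) = 2u^2 - 7.
N(-1) = -5.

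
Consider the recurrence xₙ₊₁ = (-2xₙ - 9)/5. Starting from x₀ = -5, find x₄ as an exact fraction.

-863/625

x₁ = (-2·(-5) - 9)/5 = 1/5.
x₂ = (-2·(1/5) - 9)/5 = -47/25.
x₃ = (-2·(-47/25) - 9)/5 = -131/125.
x₄ = (-2·(-131/125) - 9)/5 = -863/625.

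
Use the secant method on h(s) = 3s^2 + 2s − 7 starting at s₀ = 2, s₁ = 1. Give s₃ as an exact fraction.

58/47

h(2) = 9, h(1) = −2. s₂ = 1 − (−2)·(1 − 2)/((−2) − 9) = 13/11.
h(1) = −2, h(13/11) = −54/121. s₃ = (13/11) − (−54/121)·((13/11) − 1)/((−54/121) − (−2)) = 58/47.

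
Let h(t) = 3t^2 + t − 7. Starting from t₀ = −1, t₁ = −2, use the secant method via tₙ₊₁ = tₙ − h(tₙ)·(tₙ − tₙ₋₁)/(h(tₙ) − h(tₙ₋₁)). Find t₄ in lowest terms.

h(−1) = −5, h(−2) = 3. t₂ = (−2) − 3·((−2) − (−1))/(3 − (−5)) = −13/8.
h(−2) = 3, h(−13/8) = −45/64. t₃ = (−13/8) − (−45/64)·((−13/8) − (−2))/((−45/64) − 3) = −134/79.
h(−13/8) = −45/64, h(−134/79) = −405/6241. t₄ = (−134/79) − (−405/6241)·((−134/79) − (−13/8))/((−405/6241) − (−45/64)) = −1930/1133.

−1930/1133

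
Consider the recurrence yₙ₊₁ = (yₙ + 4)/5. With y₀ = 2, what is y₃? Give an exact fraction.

y₁ = (2 + 4)/5 = 6/5.
y₂ = ((6/5) + 4)/5 = 26/25.
y₃ = ((26/25) + 4)/5 = 126/125.

126/125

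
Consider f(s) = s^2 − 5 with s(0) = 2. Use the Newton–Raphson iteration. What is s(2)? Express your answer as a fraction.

161/72

f'(s) = 2s.
f(2) = −1, f'(2) = 4, so s(1) = 2 − (−1)/4 = 9/4.
f(9/4) = 1/16, f'(9/4) = 9/2, so s(2) = (9/4) − (1/16)/(9/2) = 161/72.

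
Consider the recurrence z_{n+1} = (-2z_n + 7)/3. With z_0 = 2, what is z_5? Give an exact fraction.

z_1 = (-2·2 + 7)/3 = 1.
z_2 = (-2·1 + 7)/3 = 5/3.
z_3 = (-2·(5/3) + 7)/3 = 11/9.
z_4 = (-2·(11/9) + 7)/3 = 41/27.
z_5 = (-2·(41/27) + 7)/3 = 107/81.

107/81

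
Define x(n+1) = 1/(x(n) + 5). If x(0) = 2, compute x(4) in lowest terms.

187/971

x(1) = 1/(2 + 5) = 1/7.
x(2) = 1/(1/7 + 5) = 7/36.
x(3) = 1/(7/36 + 5) = 36/187.
x(4) = 1/(36/187 + 5) = 187/971.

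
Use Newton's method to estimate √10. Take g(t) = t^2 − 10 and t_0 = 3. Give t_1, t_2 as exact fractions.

g'(t) = 2t.
g(3) = −1, g'(3) = 6, so t_1 = 3 − (−1)/6 = 19/6.
g(19/6) = 1/36, g'(19/6) = 19/3, so t_2 = (19/6) − (1/36)/(19/3) = 721/228.

t_1 = 19/6, t_2 = 721/228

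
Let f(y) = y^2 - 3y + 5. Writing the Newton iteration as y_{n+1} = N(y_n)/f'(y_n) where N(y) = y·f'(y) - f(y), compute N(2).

-1

f'(y) = 2y - 3.
N(y) = y·f'(y) - f(y) = y·(2y - 3) - (y^2 - 3y + 5) = y^2 - 5.
N(2) = -1.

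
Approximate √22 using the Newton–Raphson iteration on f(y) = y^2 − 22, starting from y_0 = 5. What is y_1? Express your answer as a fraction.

47/10

f'(y) = 2y.
f(5) = 3, f'(5) = 10, so y_1 = 5 − 3/10 = 47/10.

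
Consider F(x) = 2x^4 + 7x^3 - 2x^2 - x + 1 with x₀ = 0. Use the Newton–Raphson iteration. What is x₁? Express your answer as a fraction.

F'(x) = 8x^3 + 21x^2 - 4x - 1.
F(0) = 1, F'(0) = -1, so x₁ = 0 - 1/(-1) = 1.

1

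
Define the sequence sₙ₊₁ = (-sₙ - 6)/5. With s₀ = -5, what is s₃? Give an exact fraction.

-121/125

s₁ = (-(-5) - 6)/5 = -1/5.
s₂ = (-(-1/5) - 6)/5 = -29/25.
s₃ = (-(-29/25) - 6)/5 = -121/125.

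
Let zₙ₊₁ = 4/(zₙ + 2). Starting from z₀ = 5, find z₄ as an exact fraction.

z₁ = 4/(5 + 2) = 4/7.
z₂ = 4/(4/7 + 2) = 14/9.
z₃ = 4/(14/9 + 2) = 9/8.
z₄ = 4/(9/8 + 2) = 32/25.

32/25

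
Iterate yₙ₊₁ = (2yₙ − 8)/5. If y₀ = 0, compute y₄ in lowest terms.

−1624/625

y₁ = (2·0 − 8)/5 = −8/5.
y₂ = (2·(−8/5) − 8)/5 = −56/25.
y₃ = (2·(−56/25) − 8)/5 = −312/125.
y₄ = (2·(−312/125) − 8)/5 = −1624/625.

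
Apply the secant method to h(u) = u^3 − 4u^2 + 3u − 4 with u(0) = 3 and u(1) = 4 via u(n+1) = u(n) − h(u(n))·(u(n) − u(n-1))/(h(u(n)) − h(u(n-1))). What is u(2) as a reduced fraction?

10/3

h(3) = −4, h(4) = 8. u(2) = 4 − 8·(4 − 3)/(8 − (−4)) = 10/3.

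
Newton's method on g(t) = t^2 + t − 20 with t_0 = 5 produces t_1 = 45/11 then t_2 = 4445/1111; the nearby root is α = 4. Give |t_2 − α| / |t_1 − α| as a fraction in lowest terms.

1/101

t_1 − α = 45/11 − 4 = 1/11, so |t_1 − α| = 1/11.
t_2 − α = 4445/1111 − 4 = 1/1111, so |t_2 − α| = 1/1111.
Ratio = (1/1111) / (1/11) = 1/101.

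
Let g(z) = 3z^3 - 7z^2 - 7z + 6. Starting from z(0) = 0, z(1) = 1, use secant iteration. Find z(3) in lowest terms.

g(0) = 6, g(1) = -5. z(2) = 1 - (-5)·(1 - 0)/((-5) - 6) = 6/11.
g(1) = -5, g(6/11) = 780/1331. z(3) = (6/11) - (780/1331)·((6/11) - 1)/((780/1331) - (-5)) = 882/1487.

882/1487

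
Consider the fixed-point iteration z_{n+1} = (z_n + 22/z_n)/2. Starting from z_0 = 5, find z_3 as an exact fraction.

38878481/8288920

z_1 = (5 + 22/5)/2 = 47/10.
z_2 = (47/10 + 22/(47/10))/2 = 4409/940.
z_3 = (4409/940 + 22/(4409/940))/2 = 38878481/8288920.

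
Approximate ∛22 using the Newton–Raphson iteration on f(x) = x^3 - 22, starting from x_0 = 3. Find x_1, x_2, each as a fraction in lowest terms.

f'(x) = 3x^2.
f(3) = 5, f'(3) = 27, so x_1 = 3 - 5/27 = 76/27.
f(76/27) = 5950/19683, f'(76/27) = 5776/243, so x_2 = (76/27) - (5950/19683)/(5776/243) = 655489/233928.

x_1 = 76/27, x_2 = 655489/233928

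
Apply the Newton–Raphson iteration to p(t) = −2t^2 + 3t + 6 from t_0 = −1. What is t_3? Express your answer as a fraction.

−1182014/1039171

p'(t) = −4t + 3.
p(−1) = 1, p'(−1) = 7, so t_1 = (−1) − 1/7 = −8/7.
p(−8/7) = −2/49, p'(−8/7) = 53/7, so t_2 = (−8/7) − (−2/49)/(53/7) = −422/371.
p(−422/371) = −8/137641, p'(−422/371) = 2801/371, so t_3 = (−422/371) − (−8/137641)/(2801/371) = −1182014/1039171.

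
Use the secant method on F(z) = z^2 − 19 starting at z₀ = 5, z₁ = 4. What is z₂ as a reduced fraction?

F(5) = 6, F(4) = −3. z₂ = 4 − (−3)·(4 − 5)/((−3) − 6) = 13/3.

13/3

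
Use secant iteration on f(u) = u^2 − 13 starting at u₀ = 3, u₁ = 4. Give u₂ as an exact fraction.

f(3) = −4, f(4) = 3. u₂ = 4 − 3·(4 − 3)/(3 − (−4)) = 25/7.

25/7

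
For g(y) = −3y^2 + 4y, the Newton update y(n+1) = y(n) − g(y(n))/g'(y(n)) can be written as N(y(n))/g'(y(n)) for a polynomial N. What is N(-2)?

g'(y) = −6y + 4.
N(y) = y·g'(y) − g(y) = y·(−6y + 4) − (−3y^2 + 4y) = −3y^2.
N(-2) = −12.

−12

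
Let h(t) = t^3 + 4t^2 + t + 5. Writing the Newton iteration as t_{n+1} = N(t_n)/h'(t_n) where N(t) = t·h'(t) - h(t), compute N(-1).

h'(t) = 3t^2 + 8t + 1.
N(t) = t·h'(t) - h(t) = t·(3t^2 + 8t + 1) - (t^3 + 4t^2 + t + 5) = 2t^3 + 4t^2 - 5.
N(-1) = -3.

-3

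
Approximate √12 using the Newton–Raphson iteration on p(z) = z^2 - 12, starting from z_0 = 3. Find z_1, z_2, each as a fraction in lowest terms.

z_1 = 7/2, z_2 = 97/28

p'(z) = 2z.
p(3) = -3, p'(3) = 6, so z_1 = 3 - (-3)/6 = 7/2.
p(7/2) = 1/4, p'(7/2) = 7, so z_2 = (7/2) - (1/4)/7 = 97/28.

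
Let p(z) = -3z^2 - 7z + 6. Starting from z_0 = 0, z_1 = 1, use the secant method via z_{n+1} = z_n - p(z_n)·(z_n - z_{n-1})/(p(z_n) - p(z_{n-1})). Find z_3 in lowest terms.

39/59

p(0) = 6, p(1) = -4. z_2 = 1 - (-4)·(1 - 0)/((-4) - 6) = 3/5.
p(1) = -4, p(3/5) = 18/25. z_3 = (3/5) - (18/25)·((3/5) - 1)/((18/25) - (-4)) = 39/59.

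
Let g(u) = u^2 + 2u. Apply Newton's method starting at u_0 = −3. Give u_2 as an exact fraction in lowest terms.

−81/40

g'(u) = 2u + 2.
g(−3) = 3, g'(−3) = −4, so u_1 = (−3) − 3/(−4) = −9/4.
g(−9/4) = 9/16, g'(−9/4) = −5/2, so u_2 = (−9/4) − (9/16)/(−5/2) = −81/40.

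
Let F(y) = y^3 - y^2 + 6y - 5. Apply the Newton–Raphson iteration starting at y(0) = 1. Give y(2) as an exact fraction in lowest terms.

F'(y) = 3y^2 - 2y + 6.
F(1) = 1, F'(1) = 7, so y(1) = 1 - 1/7 = 6/7.
F(6/7) = 13/343, F'(6/7) = 318/49, so y(2) = (6/7) - (13/343)/(318/49) = 1895/2226.

1895/2226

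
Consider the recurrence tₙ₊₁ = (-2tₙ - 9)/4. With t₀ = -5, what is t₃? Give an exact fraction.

t₁ = (-2·(-5) - 9)/4 = 1/4.
t₂ = (-2·(1/4) - 9)/4 = -19/8.
t₃ = (-2·(-19/8) - 9)/4 = -17/16.

-17/16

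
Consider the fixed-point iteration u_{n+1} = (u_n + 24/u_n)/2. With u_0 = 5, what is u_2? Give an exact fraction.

u_1 = (5 + 24/5)/2 = 49/10.
u_2 = (49/10 + 24/(49/10))/2 = 4801/980.

4801/980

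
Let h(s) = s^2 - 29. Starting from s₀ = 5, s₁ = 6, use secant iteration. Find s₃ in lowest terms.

673/125

h(5) = -4, h(6) = 7. s₂ = 6 - 7·(6 - 5)/(7 - (-4)) = 59/11.
h(6) = 7, h(59/11) = -28/121. s₃ = (59/11) - (-28/121)·((59/11) - 6)/((-28/121) - 7) = 673/125.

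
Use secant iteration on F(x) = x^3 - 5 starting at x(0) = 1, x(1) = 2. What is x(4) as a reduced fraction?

16480535/9627139

F(1) = -4, F(2) = 3. x(2) = 2 - 3·(2 - 1)/(3 - (-4)) = 11/7.
F(2) = 3, F(11/7) = -384/343. x(3) = (11/7) - (-384/343)·((11/7) - 2)/((-384/343) - 3) = 265/157.
F(11/7) = -384/343, F(265/157) = -739840/3869893. x(4) = (265/157) - (-739840/3869893)·((265/157) - (11/7))/((-739840/3869893) - (-384/343)) = 16480535/9627139.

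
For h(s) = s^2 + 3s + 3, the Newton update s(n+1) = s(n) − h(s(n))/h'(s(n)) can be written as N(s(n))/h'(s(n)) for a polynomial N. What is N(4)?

h'(s) = 2s + 3.
N(s) = s·h'(s) − h(s) = s·(2s + 3) − (s^2 + 3s + 3) = s^2 − 3.
N(4) = 13.

13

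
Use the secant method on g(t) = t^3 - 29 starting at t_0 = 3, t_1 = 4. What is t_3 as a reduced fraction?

157673/51397

g(3) = -2, g(4) = 35. t_2 = 4 - 35·(4 - 3)/(35 - (-2)) = 113/37.
g(4) = 35, g(113/37) = -26040/50653. t_3 = (113/37) - (-26040/50653)·((113/37) - 4)/((-26040/50653) - 35) = 157673/51397.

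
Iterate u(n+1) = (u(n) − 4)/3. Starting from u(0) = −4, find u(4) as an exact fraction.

u(1) = ((−4) − 4)/3 = −8/3.
u(2) = ((−8/3) − 4)/3 = −20/9.
u(3) = ((−20/9) − 4)/3 = −56/27.
u(4) = ((−56/27) − 4)/3 = −164/81.

−164/81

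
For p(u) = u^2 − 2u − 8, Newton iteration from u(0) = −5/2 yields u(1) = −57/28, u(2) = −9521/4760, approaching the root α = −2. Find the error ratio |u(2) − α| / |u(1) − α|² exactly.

14/85

u(1) − α = −57/28 − (−2) = −57/28 + 2 = −1/28, so |u(1) − α| = 1/28.
u(2) − α = −9521/4760 − (−2) = −9521/4760 + 2 = −1/4760, so |u(2) − α| = 1/4760.
|u(1) − α|² = 1/784.
Ratio = (1/4760) / (1/784) = 14/85.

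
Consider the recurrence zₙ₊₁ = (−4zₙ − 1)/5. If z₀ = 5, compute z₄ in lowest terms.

1239/625

z₁ = (−4·5 − 1)/5 = −21/5.
z₂ = (−4·(−21/5) − 1)/5 = 79/25.
z₃ = (−4·(79/25) − 1)/5 = −341/125.
z₄ = (−4·(−341/125) − 1)/5 = 1239/625.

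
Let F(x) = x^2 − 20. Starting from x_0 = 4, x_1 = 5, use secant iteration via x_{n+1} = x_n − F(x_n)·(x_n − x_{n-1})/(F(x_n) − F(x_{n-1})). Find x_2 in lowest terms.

F(4) = −4, F(5) = 5. x_2 = 5 − 5·(5 − 4)/(5 − (−4)) = 40/9.

40/9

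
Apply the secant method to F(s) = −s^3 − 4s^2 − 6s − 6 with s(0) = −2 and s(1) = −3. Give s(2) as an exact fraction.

F(−2) = −2, F(−3) = 3. s(2) = (−3) − 3·((−3) − (−2))/(3 − (−2)) = −12/5.

−12/5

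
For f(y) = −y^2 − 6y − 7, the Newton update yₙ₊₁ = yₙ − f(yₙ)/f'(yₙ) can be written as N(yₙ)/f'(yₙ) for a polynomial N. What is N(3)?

−2

f'(y) = −2y − 6.
N(y) = y·f'(y) − f(y) = y·(−2y − 6) − (−y^2 − 6y − 7) = −y^2 + 7.
N(3) = −2.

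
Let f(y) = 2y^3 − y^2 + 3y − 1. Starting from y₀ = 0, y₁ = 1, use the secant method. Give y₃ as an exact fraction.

f(0) = −1, f(1) = 3. y₂ = 1 − 3·(1 − 0)/(3 − (−1)) = 1/4.
f(1) = 3, f(1/4) = −9/32. y₃ = (1/4) − (−9/32)·((1/4) − 1)/((−9/32) − 3) = 11/35.

11/35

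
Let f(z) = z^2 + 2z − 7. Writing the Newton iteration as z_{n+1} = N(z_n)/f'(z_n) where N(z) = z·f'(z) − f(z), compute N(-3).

f'(z) = 2z + 2.
N(z) = z·f'(z) − f(z) = z·(2z + 2) − (z^2 + 2z − 7) = z^2 + 7.
N(-3) = 16.

16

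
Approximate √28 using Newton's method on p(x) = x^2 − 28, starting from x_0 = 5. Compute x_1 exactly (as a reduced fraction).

p'(x) = 2x.
p(5) = −3, p'(5) = 10, so x_1 = 5 − (−3)/10 = 53/10.

53/10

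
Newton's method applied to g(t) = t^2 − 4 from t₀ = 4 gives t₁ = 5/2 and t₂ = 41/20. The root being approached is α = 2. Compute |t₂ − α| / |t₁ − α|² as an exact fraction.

t₁ − α = 5/2 − 2 = 1/2, so |t₁ − α| = 1/2.
t₂ − α = 41/20 − 2 = 1/20, so |t₂ − α| = 1/20.
|t₁ − α|² = 1/4.
Ratio = (1/20) / (1/4) = 1/5.

1/5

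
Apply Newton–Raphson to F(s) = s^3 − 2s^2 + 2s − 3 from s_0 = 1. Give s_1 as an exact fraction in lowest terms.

3

F'(s) = 3s^2 − 4s + 2.
F(1) = −2, F'(1) = 1, so s_1 = 1 − (−2)/1 = 3.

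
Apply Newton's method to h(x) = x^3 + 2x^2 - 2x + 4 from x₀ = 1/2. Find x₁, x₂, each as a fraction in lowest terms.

x₁ = -13/3, x₂ = -3488/999

h'(x) = 3x^2 + 4x - 2.
h(1/2) = 29/8, h'(1/2) = 3/4, so x₁ = (1/2) - (29/8)/(3/4) = -13/3.
h(-13/3) = -841/27, h'(-13/3) = 37, so x₂ = (-13/3) - (-841/27)/37 = -3488/999.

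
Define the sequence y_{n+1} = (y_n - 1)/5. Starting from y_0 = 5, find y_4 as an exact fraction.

-151/625

y_1 = (5 - 1)/5 = 4/5.
y_2 = ((4/5) - 1)/5 = -1/25.
y_3 = ((-1/25) - 1)/5 = -26/125.
y_4 = ((-26/125) - 1)/5 = -151/625.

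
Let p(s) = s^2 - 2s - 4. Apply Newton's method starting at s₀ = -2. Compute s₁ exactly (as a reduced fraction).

p'(s) = 2s - 2.
p(-2) = 4, p'(-2) = -6, so s₁ = (-2) - 4/(-6) = -4/3.

-4/3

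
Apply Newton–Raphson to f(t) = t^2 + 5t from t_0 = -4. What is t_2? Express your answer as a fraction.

f'(t) = 2t + 5.
f(-4) = -4, f'(-4) = -3, so t_1 = (-4) - (-4)/(-3) = -16/3.
f(-16/3) = 16/9, f'(-16/3) = -17/3, so t_2 = (-16/3) - (16/9)/(-17/3) = -256/51.

-256/51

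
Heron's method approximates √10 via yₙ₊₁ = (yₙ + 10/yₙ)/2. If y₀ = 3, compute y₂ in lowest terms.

y₁ = (3 + 10/3)/2 = 19/6.
y₂ = (19/6 + 10/(19/6))/2 = 721/228.

721/228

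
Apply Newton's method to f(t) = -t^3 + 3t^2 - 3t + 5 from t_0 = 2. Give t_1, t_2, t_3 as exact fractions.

f'(t) = -3t^2 + 6t - 3.
f(2) = 3, f'(2) = -3, so t_1 = 2 - 3/(-3) = 3.
f(3) = -4, f'(3) = -12, so t_2 = 3 - (-4)/(-12) = 8/3.
f(8/3) = -17/27, f'(8/3) = -25/3, so t_3 = (8/3) - (-17/27)/(-25/3) = 583/225.

t_1 = 3, t_2 = 8/3, t_3 = 583/225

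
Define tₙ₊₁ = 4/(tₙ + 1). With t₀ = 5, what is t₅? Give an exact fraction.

148/105

t₁ = 4/(5 + 1) = 2/3.
t₂ = 4/(2/3 + 1) = 12/5.
t₃ = 4/(12/5 + 1) = 20/17.
t₄ = 4/(20/17 + 1) = 68/37.
t₅ = 4/(68/37 + 1) = 148/105.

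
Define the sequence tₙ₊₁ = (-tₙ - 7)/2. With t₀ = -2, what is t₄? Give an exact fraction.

-37/16

t₁ = (-(-2) - 7)/2 = -5/2.
t₂ = (-(-5/2) - 7)/2 = -9/4.
t₃ = (-(-9/4) - 7)/2 = -19/8.
t₄ = (-(-19/8) - 7)/2 = -37/16.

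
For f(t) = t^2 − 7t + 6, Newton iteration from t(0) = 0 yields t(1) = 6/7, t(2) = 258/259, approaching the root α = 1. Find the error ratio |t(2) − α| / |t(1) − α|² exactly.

t(1) − α = 6/7 − 1 = −1/7, so |t(1) − α| = 1/7.
t(2) − α = 258/259 − 1 = −1/259, so |t(2) − α| = 1/259.
|t(1) − α|² = 1/49.
Ratio = (1/259) / (1/49) = 7/37.

7/37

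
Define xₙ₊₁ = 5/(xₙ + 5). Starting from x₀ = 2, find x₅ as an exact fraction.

275/322

x₁ = 5/(2 + 5) = 5/7.
x₂ = 5/(5/7 + 5) = 7/8.
x₃ = 5/(7/8 + 5) = 40/47.
x₄ = 5/(40/47 + 5) = 47/55.
x₅ = 5/(47/55 + 5) = 275/322.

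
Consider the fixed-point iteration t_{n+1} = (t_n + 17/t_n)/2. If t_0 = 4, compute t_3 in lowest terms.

t_1 = (4 + 17/4)/2 = 33/8.
t_2 = (33/8 + 17/(33/8))/2 = 2177/528.
t_3 = (2177/528 + 17/(2177/528))/2 = 9478657/2298912.

9478657/2298912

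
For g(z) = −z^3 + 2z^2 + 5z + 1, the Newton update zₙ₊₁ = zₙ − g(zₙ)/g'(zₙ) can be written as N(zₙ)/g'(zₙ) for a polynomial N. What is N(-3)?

g'(z) = −3z^2 + 4z + 5.
N(z) = z·g'(z) − g(z) = z·(−3z^2 + 4z + 5) − (−z^3 + 2z^2 + 5z + 1) = −2z^3 + 2z^2 − 1.
N(-3) = 71.

71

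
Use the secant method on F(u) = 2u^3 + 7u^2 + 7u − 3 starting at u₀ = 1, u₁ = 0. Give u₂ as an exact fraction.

F(1) = 13, F(0) = −3. u₂ = 0 − (−3)·(0 − 1)/((−3) − 13) = 3/16.

3/16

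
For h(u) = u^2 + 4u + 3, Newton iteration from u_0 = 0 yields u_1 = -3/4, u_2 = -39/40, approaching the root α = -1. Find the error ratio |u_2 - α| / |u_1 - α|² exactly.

u_1 - α = -3/4 - (-1) = -3/4 + 1 = 1/4, so |u_1 - α| = 1/4.
u_2 - α = -39/40 - (-1) = -39/40 + 1 = 1/40, so |u_2 - α| = 1/40.
|u_1 - α|² = 1/16.
Ratio = (1/40) / (1/16) = 2/5.

2/5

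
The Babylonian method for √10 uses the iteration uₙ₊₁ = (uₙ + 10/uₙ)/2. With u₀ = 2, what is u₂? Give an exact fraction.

89/28

u₁ = (2 + 10/2)/2 = 7/2.
u₂ = (7/2 + 10/(7/2))/2 = 89/28.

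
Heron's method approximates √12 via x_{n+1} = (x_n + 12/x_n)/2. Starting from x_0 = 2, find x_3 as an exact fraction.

97/28

x_1 = (2 + 12/2)/2 = 4.
x_2 = (4 + 12/4)/2 = 7/2.
x_3 = (7/2 + 12/(7/2))/2 = 97/28.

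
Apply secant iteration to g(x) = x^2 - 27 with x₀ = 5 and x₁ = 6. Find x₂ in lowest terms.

g(5) = -2, g(6) = 9. x₂ = 6 - 9·(6 - 5)/(9 - (-2)) = 57/11.

57/11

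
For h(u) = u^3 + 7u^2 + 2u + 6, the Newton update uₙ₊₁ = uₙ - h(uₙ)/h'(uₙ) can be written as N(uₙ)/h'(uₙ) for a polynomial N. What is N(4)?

h'(u) = 3u^2 + 14u + 2.
N(u) = u·h'(u) - h(u) = u·(3u^2 + 14u + 2) - (u^3 + 7u^2 + 2u + 6) = 2u^3 + 7u^2 - 6.
N(4) = 234.

234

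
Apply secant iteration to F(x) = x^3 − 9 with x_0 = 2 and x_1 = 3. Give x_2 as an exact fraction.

F(2) = −1, F(3) = 18. x_2 = 3 − 18·(3 − 2)/(18 − (−1)) = 39/19.

39/19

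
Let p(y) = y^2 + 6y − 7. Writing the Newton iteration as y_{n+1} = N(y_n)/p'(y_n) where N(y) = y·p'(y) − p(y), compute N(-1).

8

p'(y) = 2y + 6.
N(y) = y·p'(y) − p(y) = y·(2y + 6) − (y^2 + 6y − 7) = y^2 + 7.
N(-1) = 8.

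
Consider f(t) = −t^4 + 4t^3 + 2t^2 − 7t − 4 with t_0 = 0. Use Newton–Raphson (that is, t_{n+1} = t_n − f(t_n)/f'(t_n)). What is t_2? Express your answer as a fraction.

f'(t) = −4t^3 + 12t^2 + 4t − 7.
f(0) = −4, f'(0) = −7, so t_1 = 0 − (−4)/(−7) = −4/7.
f(−4/7) = −480/2401, f'(−4/7) = −1585/343, so t_2 = (−4/7) − (−480/2401)/(−1585/343) = −1364/2219.

−1364/2219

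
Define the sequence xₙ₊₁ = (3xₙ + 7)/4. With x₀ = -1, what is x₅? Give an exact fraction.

x₁ = (3·(-1) + 7)/4 = 1.
x₂ = (3·1 + 7)/4 = 5/2.
x₃ = (3·(5/2) + 7)/4 = 29/8.
x₄ = (3·(29/8) + 7)/4 = 143/32.
x₅ = (3·(143/32) + 7)/4 = 653/128.

653/128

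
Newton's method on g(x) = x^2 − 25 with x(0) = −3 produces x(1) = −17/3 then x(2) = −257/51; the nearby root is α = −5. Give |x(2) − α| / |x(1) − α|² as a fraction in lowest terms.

3/34

x(1) − α = −17/3 − (−5) = −17/3 + 5 = −2/3, so |x(1) − α| = 2/3.
x(2) − α = −257/51 − (−5) = −257/51 + 5 = −2/51, so |x(2) − α| = 2/51.
|x(1) − α|² = 4/9.
Ratio = (2/51) / (4/9) = 3/34.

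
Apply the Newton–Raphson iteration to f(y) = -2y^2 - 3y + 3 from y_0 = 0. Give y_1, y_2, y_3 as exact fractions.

f'(y) = -4y - 3.
f(0) = 3, f'(0) = -3, so y_1 = 0 - 3/(-3) = 1.
f(1) = -2, f'(1) = -7, so y_2 = 1 - (-2)/(-7) = 5/7.
f(5/7) = -8/49, f'(5/7) = -41/7, so y_3 = (5/7) - (-8/49)/(-41/7) = 197/287.

y_1 = 1, y_2 = 5/7, y_3 = 197/287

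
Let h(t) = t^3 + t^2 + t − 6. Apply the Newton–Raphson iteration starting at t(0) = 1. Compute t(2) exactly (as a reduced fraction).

60/43

h'(t) = 3t^2 + 2t + 1.
h(1) = −3, h'(1) = 6, so t(1) = 1 − (−3)/6 = 3/2.
h(3/2) = 9/8, h'(3/2) = 43/4, so t(2) = (3/2) − (9/8)/(43/4) = 60/43.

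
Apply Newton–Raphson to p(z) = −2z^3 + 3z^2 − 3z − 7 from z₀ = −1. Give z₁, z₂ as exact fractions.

p'(z) = −6z^2 + 6z − 3.
p(−1) = 1, p'(−1) = −15, so z₁ = (−1) − 1/(−15) = −14/15.
p(−14/15) = 133/3375, p'(−14/15) = −1037/75, so z₂ = (−14/15) − (133/3375)/(−1037/75) = −43421/46665.

z₁ = −14/15, z₂ = −43421/46665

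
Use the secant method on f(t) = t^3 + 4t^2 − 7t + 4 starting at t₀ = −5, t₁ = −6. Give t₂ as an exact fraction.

f(−5) = 14, f(−6) = −26. t₂ = (−6) − (−26)·((−6) − (−5))/((−26) − 14) = −107/20.

−107/20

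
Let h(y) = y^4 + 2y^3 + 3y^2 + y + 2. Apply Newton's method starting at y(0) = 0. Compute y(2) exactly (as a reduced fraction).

h'(y) = 4y^3 + 6y^2 + 6y + 1.
h(0) = 2, h'(0) = 1, so y(1) = 0 - 2/1 = -2.
h(-2) = 12, h'(-2) = -19, so y(2) = (-2) - 12/(-19) = -26/19.

-26/19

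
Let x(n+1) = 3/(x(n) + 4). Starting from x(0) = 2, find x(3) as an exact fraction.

9/14

x(1) = 3/(2 + 4) = 1/2.
x(2) = 3/(1/2 + 4) = 2/3.
x(3) = 3/(2/3 + 4) = 9/14.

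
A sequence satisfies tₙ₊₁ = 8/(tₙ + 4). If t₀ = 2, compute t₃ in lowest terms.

t₁ = 8/(2 + 4) = 4/3.
t₂ = 8/(4/3 + 4) = 3/2.
t₃ = 8/(3/2 + 4) = 16/11.

16/11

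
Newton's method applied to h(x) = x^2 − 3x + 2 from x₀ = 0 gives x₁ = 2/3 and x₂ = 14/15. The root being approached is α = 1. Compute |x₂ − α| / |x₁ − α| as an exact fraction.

x₁ − α = 2/3 − 1 = −1/3, so |x₁ − α| = 1/3.
x₂ − α = 14/15 − 1 = −1/15, so |x₂ − α| = 1/15.
Ratio = (1/15) / (1/3) = 1/5.

1/5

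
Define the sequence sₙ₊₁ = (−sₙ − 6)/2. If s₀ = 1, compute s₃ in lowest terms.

−19/8

s₁ = (−1 − 6)/2 = −7/2.
s₂ = (−(−7/2) − 6)/2 = −5/4.
s₃ = (−(−5/4) − 6)/2 = −19/8.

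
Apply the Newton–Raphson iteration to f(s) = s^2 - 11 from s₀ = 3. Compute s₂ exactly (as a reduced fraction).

199/60

f'(s) = 2s.
f(3) = -2, f'(3) = 6, so s₁ = 3 - (-2)/6 = 10/3.
f(10/3) = 1/9, f'(10/3) = 20/3, so s₂ = (10/3) - (1/9)/(20/3) = 199/60.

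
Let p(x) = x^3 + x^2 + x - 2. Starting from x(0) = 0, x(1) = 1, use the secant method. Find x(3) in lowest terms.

34/43

p(0) = -2, p(1) = 1. x(2) = 1 - 1·(1 - 0)/(1 - (-2)) = 2/3.
p(1) = 1, p(2/3) = -16/27. x(3) = (2/3) - (-16/27)·((2/3) - 1)/((-16/27) - 1) = 34/43.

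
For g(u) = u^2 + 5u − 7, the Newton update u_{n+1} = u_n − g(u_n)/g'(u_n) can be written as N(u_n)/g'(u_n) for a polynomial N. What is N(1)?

g'(u) = 2u + 5.
N(u) = u·g'(u) − g(u) = u·(2u + 5) − (u^2 + 5u − 7) = u^2 + 7.
N(1) = 8.

8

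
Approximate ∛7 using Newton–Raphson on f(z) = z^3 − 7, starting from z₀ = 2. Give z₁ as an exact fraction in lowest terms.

23/12

f'(z) = 3z^2.
f(2) = 1, f'(2) = 12, so z₁ = 2 − 1/12 = 23/12.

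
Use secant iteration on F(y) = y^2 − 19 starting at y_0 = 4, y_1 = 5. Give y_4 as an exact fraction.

1591/365

F(4) = −3, F(5) = 6. y_2 = 5 − 6·(5 − 4)/(6 − (−3)) = 13/3.
F(5) = 6, F(13/3) = −2/9. y_3 = (13/3) − (−2/9)·((13/3) − 5)/((−2/9) − 6) = 61/14.
F(13/3) = −2/9, F(61/14) = −3/196. y_4 = (61/14) − (−3/196)·((61/14) − (13/3))/((−3/196) − (−2/9)) = 1591/365.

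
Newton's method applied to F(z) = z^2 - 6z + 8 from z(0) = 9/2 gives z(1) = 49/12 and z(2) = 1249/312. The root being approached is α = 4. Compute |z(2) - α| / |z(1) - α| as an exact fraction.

1/26

z(1) - α = 49/12 - 4 = 1/12, so |z(1) - α| = 1/12.
z(2) - α = 1249/312 - 4 = 1/312, so |z(2) - α| = 1/312.
Ratio = (1/312) / (1/12) = 1/26.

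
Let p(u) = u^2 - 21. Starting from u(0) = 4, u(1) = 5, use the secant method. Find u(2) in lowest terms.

41/9

p(4) = -5, p(5) = 4. u(2) = 5 - 4·(5 - 4)/(4 - (-5)) = 41/9.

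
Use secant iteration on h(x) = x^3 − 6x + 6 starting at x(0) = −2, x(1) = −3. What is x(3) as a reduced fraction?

−3038/1069

h(−2) = 10, h(−3) = −3. x(2) = (−3) − (−3)·((−3) − (−2))/((−3) − 10) = −36/13.
h(−3) = −3, h(−36/13) = 3030/2197. x(3) = (−36/13) − (3030/2197)·((−36/13) − (−3))/((3030/2197) − (−3)) = −3038/1069.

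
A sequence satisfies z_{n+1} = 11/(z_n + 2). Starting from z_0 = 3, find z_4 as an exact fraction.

1067/425

z_1 = 11/(3 + 2) = 11/5.
z_2 = 11/(11/5 + 2) = 55/21.
z_3 = 11/(55/21 + 2) = 231/97.
z_4 = 11/(231/97 + 2) = 1067/425.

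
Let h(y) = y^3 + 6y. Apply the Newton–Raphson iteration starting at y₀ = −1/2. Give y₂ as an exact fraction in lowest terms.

−2/118179

h'(y) = 3y^2 + 6.
h(−1/2) = −25/8, h'(−1/2) = 27/4, so y₁ = (−1/2) − (−25/8)/(27/4) = −1/27.
h(−1/27) = −4375/19683, h'(−1/27) = 1459/243, so y₂ = (−1/27) − (−4375/19683)/(1459/243) = −2/118179.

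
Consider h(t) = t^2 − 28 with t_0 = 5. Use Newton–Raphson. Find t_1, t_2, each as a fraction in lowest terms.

h'(t) = 2t.
h(5) = −3, h'(5) = 10, so t_1 = 5 − (−3)/10 = 53/10.
h(53/10) = 9/100, h'(53/10) = 53/5, so t_2 = (53/10) − (9/100)/(53/5) = 5609/1060.

t_1 = 53/10, t_2 = 5609/1060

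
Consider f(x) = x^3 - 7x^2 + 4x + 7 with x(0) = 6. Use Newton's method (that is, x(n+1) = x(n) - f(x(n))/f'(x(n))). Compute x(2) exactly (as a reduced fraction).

f'(x) = 3x^2 - 14x + 4.
f(6) = -5, f'(6) = 28, so x(1) = 6 - (-5)/28 = 173/28.
f(173/28) = 7825/21952, f'(173/28) = 25107/784, so x(2) = (173/28) - (7825/21952)/(25107/784) = 2167843/351498.

2167843/351498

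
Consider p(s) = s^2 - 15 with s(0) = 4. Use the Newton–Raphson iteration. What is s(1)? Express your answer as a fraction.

31/8

p'(s) = 2s.
p(4) = 1, p'(4) = 8, so s(1) = 4 - 1/8 = 31/8.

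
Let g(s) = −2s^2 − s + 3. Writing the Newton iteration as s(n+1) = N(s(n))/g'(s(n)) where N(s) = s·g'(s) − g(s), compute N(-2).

−11

g'(s) = −4s − 1.
N(s) = s·g'(s) − g(s) = s·(−4s − 1) − (−2s^2 − s + 3) = −2s^2 − 3.
N(-2) = −11.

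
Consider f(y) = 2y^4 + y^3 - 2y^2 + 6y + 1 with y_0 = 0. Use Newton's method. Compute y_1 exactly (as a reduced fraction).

f'(y) = 8y^3 + 3y^2 - 4y + 6.
f(0) = 1, f'(0) = 6, so y_1 = 0 - 1/6 = -1/6.

-1/6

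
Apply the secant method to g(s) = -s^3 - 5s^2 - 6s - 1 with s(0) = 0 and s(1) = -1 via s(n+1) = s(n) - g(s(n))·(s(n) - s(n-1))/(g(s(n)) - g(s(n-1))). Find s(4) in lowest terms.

g(0) = -1, g(-1) = 1. s(2) = (-1) - 1·((-1) - 0)/(1 - (-1)) = -1/2.
g(-1) = 1, g(-1/2) = 7/8. s(3) = (-1/2) - (7/8)·((-1/2) - (-1))/((7/8) - 1) = 3.
g(-1/2) = 7/8, g(3) = -91. s(4) = 3 - (-91)·(3 - (-1/2))/((-91) - (7/8)) = -7/15.

-7/15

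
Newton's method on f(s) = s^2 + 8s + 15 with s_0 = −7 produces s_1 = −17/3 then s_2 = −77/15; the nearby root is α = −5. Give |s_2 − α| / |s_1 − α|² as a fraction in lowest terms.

3/10

s_1 − α = −17/3 − (−5) = −17/3 + 5 = −2/3, so |s_1 − α| = 2/3.
s_2 − α = −77/15 − (−5) = −77/15 + 5 = −2/15, so |s_2 − α| = 2/15.
|s_1 − α|² = 4/9.
Ratio = (2/15) / (4/9) = 3/10.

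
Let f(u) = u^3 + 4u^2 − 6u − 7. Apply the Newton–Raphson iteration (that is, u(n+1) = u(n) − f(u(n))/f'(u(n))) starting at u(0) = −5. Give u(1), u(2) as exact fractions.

u(1) = −143/29, u(2) = −3305607/670625

f'(u) = 3u^2 + 8u − 6.
f(−5) = −2, f'(−5) = 29, so u(1) = (−5) − (−2)/29 = −143/29.
f(−143/29) = −1268/24389, f'(−143/29) = 23125/841, so u(2) = (−143/29) − (−1268/24389)/(23125/841) = −3305607/670625.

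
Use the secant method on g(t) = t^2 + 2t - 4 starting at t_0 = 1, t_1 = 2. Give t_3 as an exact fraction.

g(1) = -1, g(2) = 4. t_2 = 2 - 4·(2 - 1)/(4 - (-1)) = 6/5.
g(2) = 4, g(6/5) = -4/25. t_3 = (6/5) - (-4/25)·((6/5) - 2)/((-4/25) - 4) = 16/13.

16/13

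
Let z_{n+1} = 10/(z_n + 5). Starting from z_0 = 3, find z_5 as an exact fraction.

z_1 = 10/(3 + 5) = 5/4.
z_2 = 10/(5/4 + 5) = 8/5.
z_3 = 10/(8/5 + 5) = 50/33.
z_4 = 10/(50/33 + 5) = 66/43.
z_5 = 10/(66/43 + 5) = 430/281.

430/281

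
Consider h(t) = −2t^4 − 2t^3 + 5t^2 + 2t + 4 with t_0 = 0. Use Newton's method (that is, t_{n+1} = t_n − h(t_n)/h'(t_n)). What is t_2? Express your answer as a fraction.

h'(t) = −8t^3 − 6t^2 + 10t + 2.
h(0) = 4, h'(0) = 2, so t_1 = 0 − 4/2 = −2.
h(−2) = 4, h'(−2) = 22, so t_2 = (−2) − 4/22 = −24/11.

−24/11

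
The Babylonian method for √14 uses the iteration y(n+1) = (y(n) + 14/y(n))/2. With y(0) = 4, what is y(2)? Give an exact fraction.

y(1) = (4 + 14/4)/2 = 15/4.
y(2) = (15/4 + 14/(15/4))/2 = 449/120.

449/120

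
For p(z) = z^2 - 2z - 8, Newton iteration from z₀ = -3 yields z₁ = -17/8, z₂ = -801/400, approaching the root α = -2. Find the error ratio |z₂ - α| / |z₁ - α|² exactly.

z₁ - α = -17/8 - (-2) = -17/8 + 2 = -1/8, so |z₁ - α| = 1/8.
z₂ - α = -801/400 - (-2) = -801/400 + 2 = -1/400, so |z₂ - α| = 1/400.
|z₁ - α|² = 1/64.
Ratio = (1/400) / (1/64) = 4/25.

4/25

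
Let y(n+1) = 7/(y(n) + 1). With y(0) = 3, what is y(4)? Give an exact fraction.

273/116

y(1) = 7/(3 + 1) = 7/4.
y(2) = 7/(7/4 + 1) = 28/11.
y(3) = 7/(28/11 + 1) = 77/39.
y(4) = 7/(77/39 + 1) = 273/116.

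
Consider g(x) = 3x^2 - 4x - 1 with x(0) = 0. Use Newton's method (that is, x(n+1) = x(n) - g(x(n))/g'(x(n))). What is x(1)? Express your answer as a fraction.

-1/4

g'(x) = 6x - 4.
g(0) = -1, g'(0) = -4, so x(1) = 0 - (-1)/(-4) = -1/4.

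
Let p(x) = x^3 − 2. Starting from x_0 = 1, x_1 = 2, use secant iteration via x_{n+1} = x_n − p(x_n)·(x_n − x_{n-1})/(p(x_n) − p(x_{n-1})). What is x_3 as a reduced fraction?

p(1) = −1, p(2) = 6. x_2 = 2 − 6·(2 − 1)/(6 − (−1)) = 8/7.
p(2) = 6, p(8/7) = −174/343. x_3 = (8/7) − (−174/343)·((8/7) − 2)/((−174/343) − 6) = 75/62.

75/62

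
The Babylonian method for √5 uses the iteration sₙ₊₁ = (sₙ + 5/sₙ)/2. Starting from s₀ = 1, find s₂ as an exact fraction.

7/3

s₁ = (1 + 5/1)/2 = 3.
s₂ = (3 + 5/3)/2 = 7/3.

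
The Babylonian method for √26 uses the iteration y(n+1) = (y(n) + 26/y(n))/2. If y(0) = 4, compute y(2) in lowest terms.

y(1) = (4 + 26/4)/2 = 21/4.
y(2) = (21/4 + 26/(21/4))/2 = 857/168.

857/168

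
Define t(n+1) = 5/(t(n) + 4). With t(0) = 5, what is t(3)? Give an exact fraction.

205/209

t(1) = 5/(5 + 4) = 5/9.
t(2) = 5/(5/9 + 4) = 45/41.
t(3) = 5/(45/41 + 4) = 205/209.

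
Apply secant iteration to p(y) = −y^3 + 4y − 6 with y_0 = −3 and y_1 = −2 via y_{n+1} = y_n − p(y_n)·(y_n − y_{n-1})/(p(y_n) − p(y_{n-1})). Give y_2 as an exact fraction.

−12/5

p(−3) = 9, p(−2) = −6. y_2 = (−2) − (−6)·((−2) − (−3))/((−6) − 9) = −12/5.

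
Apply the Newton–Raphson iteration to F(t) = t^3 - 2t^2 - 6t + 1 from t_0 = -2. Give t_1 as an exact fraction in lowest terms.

F'(t) = 3t^2 - 4t - 6.
F(-2) = -3, F'(-2) = 14, so t_1 = (-2) - (-3)/14 = -25/14.

-25/14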